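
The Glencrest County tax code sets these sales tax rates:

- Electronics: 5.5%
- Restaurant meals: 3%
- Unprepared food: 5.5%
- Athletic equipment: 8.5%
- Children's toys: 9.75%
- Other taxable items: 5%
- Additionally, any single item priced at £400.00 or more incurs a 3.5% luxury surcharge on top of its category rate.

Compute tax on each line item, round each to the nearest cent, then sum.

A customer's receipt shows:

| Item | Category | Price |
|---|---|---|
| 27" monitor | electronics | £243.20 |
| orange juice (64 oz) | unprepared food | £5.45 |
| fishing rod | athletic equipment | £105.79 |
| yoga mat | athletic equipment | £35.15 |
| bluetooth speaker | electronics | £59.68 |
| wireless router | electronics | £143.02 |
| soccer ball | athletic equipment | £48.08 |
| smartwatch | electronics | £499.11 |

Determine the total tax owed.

£85.82

27" monitor £243.20: electronics → 5.5% → £13.38
Orange juice (64 oz) £5.45: unprepared food → 5.5% → £0.30
Fishing rod £105.79: athletic equipment → 8.5% → £8.99
Yoga mat £35.15: athletic equipment → 8.5% → £2.99
Bluetooth speaker £59.68: electronics → 5.5% → £3.28
Wireless router £143.02: electronics → 5.5% → £7.87
Soccer ball £48.08: athletic equipment → 8.5% → £4.09
Smartwatch £499.11: electronics → 5.5% + 3.5% surcharge = 9% → £44.92
Total tax = £13.38 + £0.30 + £8.99 + £2.99 + £3.28 + £7.87 + £4.09 + £44.92 = £85.82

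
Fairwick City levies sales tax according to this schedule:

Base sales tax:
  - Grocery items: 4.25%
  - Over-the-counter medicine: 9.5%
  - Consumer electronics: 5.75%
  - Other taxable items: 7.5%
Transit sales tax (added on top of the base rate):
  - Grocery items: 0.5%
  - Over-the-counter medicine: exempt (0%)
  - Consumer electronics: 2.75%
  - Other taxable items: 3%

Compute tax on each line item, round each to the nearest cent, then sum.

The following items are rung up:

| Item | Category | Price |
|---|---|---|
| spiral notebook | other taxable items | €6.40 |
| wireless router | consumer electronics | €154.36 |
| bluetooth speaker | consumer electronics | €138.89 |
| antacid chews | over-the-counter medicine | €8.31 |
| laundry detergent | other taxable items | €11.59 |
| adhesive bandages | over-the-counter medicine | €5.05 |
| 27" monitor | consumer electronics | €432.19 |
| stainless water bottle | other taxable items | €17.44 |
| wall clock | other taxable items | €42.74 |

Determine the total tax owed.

Spiral notebook €6.40: other taxable items → 7.5% + 3% transit = 10.5% → €0.67
Wireless router €154.36: consumer electronics → 5.75% + 2.75% transit = 8.5% → €13.12
Bluetooth speaker €138.89: consumer electronics → 5.75% + 2.75% transit = 8.5% → €11.81
Antacid chews €8.31: over-the-counter medicine → 9.5% + 0% transit = 9.5% → €0.79
Laundry detergent €11.59: other taxable items → 7.5% + 3% transit = 10.5% → €1.22
Adhesive bandages €5.05: over-the-counter medicine → 9.5% + 0% transit = 9.5% → €0.48
27" monitor €432.19: consumer electronics → 5.75% + 2.75% transit = 8.5% → €36.74
Stainless water bottle €17.44: other taxable items → 7.5% + 3% transit = 10.5% → €1.83
Wall clock €42.74: other taxable items → 7.5% + 3% transit = 10.5% → €4.49
Total tax = €0.67 + €13.12 + €11.81 + €0.79 + €1.22 + €0.48 + €36.74 + €1.83 + €4.49 = €71.15

€71.15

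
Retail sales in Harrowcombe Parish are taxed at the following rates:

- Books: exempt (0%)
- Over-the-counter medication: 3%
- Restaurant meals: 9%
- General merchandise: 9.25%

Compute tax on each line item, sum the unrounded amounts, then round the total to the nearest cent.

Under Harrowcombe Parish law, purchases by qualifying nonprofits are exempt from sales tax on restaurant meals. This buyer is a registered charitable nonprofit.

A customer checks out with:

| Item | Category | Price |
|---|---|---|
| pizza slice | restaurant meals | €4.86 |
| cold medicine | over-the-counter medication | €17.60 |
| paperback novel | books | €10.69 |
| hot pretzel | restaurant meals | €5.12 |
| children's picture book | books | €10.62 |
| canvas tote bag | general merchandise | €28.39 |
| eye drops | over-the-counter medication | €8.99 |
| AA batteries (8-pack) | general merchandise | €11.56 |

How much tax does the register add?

€4.49

Pizza slice €4.86: restaurant meals, buyer-exempt → 0% → €0.00
Cold medicine €17.60: over-the-counter medication → 3% → €0.528
Paperback novel €10.69: books → 0% → €0.00
Hot pretzel €5.12: restaurant meals, buyer-exempt → 0% → €0.00
Children's picture book €10.62: books → 0% → €0.00
Canvas tote bag €28.39: general merchandise → 9.25% → €2.626075
Eye drops €8.99: over-the-counter medication → 3% → €0.2697
AA batteries (8-pack) €11.56: general merchandise → 9.25% → €1.0693
Unrounded tax sum = €4.493075 → €4.49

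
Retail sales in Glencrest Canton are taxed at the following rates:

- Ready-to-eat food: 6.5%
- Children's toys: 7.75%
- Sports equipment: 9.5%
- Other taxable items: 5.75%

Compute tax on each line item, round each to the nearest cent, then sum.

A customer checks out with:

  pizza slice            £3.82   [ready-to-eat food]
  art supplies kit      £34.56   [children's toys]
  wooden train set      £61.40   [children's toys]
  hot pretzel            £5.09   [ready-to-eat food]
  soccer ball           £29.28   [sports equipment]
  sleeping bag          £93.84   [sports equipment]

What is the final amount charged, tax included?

Pizza slice £3.82: ready-to-eat food → 6.5% → £0.25
Art supplies kit £34.56: children's toys → 7.75% → £2.68
Wooden train set £61.40: children's toys → 7.75% → £4.76
Hot pretzel £5.09: ready-to-eat food → 6.5% → £0.33
Soccer ball £29.28: sports equipment → 9.5% → £2.78
Sleeping bag £93.84: sports equipment → 9.5% → £8.91
Subtotal = £227.99; tax = £19.71; total due = £247.70

£247.70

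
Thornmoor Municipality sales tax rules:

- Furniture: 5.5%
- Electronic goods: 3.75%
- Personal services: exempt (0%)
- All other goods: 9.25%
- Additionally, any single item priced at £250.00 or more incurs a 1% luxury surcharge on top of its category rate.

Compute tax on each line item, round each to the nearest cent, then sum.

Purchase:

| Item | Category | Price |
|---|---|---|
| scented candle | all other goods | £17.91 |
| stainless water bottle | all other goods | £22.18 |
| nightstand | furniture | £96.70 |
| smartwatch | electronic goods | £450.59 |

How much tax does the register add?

£30.43

Scented candle £17.91: all other goods → 9.25% → £1.66
Stainless water bottle £22.18: all other goods → 9.25% → £2.05
Nightstand £96.70: furniture → 5.5% → £5.32
Smartwatch £450.59: electronic goods → 3.75% + 1% surcharge = 4.75% → £21.40
Total tax = £1.66 + £2.05 + £5.32 + £21.40 = £30.43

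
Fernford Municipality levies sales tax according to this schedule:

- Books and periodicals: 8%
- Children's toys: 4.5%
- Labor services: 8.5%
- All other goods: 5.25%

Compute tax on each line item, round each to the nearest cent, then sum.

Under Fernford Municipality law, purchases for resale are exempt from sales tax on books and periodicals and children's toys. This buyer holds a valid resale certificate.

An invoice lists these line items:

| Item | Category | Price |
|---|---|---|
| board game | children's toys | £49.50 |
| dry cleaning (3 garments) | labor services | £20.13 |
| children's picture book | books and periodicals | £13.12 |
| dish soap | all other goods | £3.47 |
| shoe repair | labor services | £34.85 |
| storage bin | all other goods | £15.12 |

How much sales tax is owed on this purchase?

Board game £49.50: children's toys, buyer-exempt → 0% → £0.00
Dry cleaning (3 garments) £20.13: labor services → 8.5% → £1.71
Children's picture book £13.12: books and periodicals, buyer-exempt → 0% → £0.00
Dish soap £3.47: all other goods → 5.25% → £0.18
Shoe repair £34.85: labor services → 8.5% → £2.96
Storage bin £15.12: all other goods → 5.25% → £0.79
Total tax = £1.71 + £0.18 + £2.96 + £0.79 = £5.64

£5.64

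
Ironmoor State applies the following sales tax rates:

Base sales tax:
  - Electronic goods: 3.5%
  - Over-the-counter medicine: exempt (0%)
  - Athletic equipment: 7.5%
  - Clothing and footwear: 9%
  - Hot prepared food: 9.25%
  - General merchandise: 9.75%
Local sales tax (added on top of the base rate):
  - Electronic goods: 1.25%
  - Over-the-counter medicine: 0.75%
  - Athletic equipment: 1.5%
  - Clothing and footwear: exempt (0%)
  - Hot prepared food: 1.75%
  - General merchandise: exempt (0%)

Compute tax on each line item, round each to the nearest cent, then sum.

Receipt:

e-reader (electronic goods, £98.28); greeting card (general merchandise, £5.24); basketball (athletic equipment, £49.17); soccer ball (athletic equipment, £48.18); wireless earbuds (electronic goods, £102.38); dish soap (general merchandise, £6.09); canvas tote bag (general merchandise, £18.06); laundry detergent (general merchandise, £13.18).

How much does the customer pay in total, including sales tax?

E-reader £98.28: electronic goods → 3.5% + 1.25% local = 4.75% → £4.67
Greeting card £5.24: general merchandise → 9.75% + 0% local = 9.75% → £0.51
Basketball £49.17: athletic equipment → 7.5% + 1.5% local = 9% → £4.43
Soccer ball £48.18: athletic equipment → 7.5% + 1.5% local = 9% → £4.34
Wireless earbuds £102.38: electronic goods → 3.5% + 1.25% local = 4.75% → £4.86
Dish soap £6.09: general merchandise → 9.75% + 0% local = 9.75% → £0.59
Canvas tote bag £18.06: general merchandise → 9.75% + 0% local = 9.75% → £1.76
Laundry detergent £13.18: general merchandise → 9.75% + 0% local = 9.75% → £1.29
Subtotal = £340.58; tax = £22.45; total due = £363.03

£363.03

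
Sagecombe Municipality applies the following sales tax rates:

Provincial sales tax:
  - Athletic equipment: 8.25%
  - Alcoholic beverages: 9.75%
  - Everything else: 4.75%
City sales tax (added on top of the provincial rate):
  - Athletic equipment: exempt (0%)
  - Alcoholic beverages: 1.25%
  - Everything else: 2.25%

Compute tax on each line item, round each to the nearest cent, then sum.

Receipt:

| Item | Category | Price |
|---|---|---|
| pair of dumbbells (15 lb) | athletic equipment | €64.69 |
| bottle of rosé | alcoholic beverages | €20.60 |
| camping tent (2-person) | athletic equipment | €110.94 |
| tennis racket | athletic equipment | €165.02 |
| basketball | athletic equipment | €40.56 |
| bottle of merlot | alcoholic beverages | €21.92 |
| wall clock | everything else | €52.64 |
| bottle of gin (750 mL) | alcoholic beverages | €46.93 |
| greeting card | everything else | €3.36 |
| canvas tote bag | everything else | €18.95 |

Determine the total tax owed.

Pair of dumbbells (15 lb) €64.69: athletic equipment → 8.25% + 0% city = 8.25% → €5.34
Bottle of rosé €20.60: alcoholic beverages → 9.75% + 1.25% city = 11% → €2.27
Camping tent (2-person) €110.94: athletic equipment → 8.25% + 0% city = 8.25% → €9.15
Tennis racket €165.02: athletic equipment → 8.25% + 0% city = 8.25% → €13.61
Basketball €40.56: athletic equipment → 8.25% + 0% city = 8.25% → €3.35
Bottle of merlot €21.92: alcoholic beverages → 9.75% + 1.25% city = 11% → €2.41
Wall clock €52.64: everything else → 4.75% + 2.25% city = 7% → €3.68
Bottle of gin (750 mL) €46.93: alcoholic beverages → 9.75% + 1.25% city = 11% → €5.16
Greeting card €3.36: everything else → 4.75% + 2.25% city = 7% → €0.24
Canvas tote bag €18.95: everything else → 4.75% + 2.25% city = 7% → €1.33
Total tax = €5.34 + €2.27 + €9.15 + €13.61 + €3.35 + €2.41 + €3.68 + €5.16 + €0.24 + €1.33 = €46.54

€46.54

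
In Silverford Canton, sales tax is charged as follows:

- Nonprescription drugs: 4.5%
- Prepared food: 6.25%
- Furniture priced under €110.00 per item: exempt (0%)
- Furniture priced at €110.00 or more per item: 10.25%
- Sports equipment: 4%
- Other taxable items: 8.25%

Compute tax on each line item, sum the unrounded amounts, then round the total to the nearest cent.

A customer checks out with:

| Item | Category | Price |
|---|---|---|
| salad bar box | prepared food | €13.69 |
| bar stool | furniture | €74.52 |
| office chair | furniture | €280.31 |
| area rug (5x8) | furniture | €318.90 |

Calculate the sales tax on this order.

Salad bar box €13.69: prepared food → 6.25% → €0.855625
Bar stool €74.52: furniture, under €110.00 → 0% → €0.00
Office chair €280.31: furniture, €110.00 or more → 10.25% → €28.731775
Area rug (5x8) €318.90: furniture, €110.00 or more → 10.25% → €32.68725
Unrounded tax sum = €62.27465 → €62.27

€62.27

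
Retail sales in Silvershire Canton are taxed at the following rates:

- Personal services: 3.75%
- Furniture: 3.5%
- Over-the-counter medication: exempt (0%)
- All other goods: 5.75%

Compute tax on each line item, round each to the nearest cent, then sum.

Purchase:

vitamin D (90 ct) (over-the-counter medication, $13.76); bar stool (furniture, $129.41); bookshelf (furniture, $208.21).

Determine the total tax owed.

Vitamin D (90 ct) $13.76: over-the-counter medication → 0% → $0.00
Bar stool $129.41: furniture → 3.5% → $4.53
Bookshelf $208.21: furniture → 3.5% → $7.29
Total tax = $4.53 + $7.29 = $11.82

$11.82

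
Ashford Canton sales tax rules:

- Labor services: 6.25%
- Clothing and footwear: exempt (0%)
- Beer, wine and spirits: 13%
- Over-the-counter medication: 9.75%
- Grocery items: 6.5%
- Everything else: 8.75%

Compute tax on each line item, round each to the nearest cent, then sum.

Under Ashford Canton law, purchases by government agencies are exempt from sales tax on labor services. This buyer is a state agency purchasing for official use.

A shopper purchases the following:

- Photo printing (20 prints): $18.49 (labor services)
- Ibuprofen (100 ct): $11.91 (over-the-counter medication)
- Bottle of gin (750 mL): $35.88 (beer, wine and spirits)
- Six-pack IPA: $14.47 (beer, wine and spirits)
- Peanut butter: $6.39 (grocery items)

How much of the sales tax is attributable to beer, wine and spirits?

$6.54

Bottle of gin (750 mL) $35.88: beer, wine and spirits → 13% → $4.66
Six-pack IPA $14.47: beer, wine and spirits → 13% → $1.88
Tax on beer, wine and spirits = $4.66 + $1.88 = $6.54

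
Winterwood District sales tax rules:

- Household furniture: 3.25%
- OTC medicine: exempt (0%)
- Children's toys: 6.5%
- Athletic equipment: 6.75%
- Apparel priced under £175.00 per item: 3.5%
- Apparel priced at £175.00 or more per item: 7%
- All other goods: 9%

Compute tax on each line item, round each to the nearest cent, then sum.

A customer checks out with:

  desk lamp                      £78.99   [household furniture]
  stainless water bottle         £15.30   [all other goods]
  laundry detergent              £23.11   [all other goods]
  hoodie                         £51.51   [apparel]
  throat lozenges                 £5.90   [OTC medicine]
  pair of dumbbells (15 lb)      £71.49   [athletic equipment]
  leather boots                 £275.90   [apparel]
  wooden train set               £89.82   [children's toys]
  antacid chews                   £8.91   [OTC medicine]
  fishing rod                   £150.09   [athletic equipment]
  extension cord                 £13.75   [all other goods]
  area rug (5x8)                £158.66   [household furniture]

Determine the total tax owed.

£54.34

Desk lamp £78.99: household furniture → 3.25% → £2.57
Stainless water bottle £15.30: all other goods → 9% → £1.38
Laundry detergent £23.11: all other goods → 9% → £2.08
Hoodie £51.51: apparel, under £175.00 → 3.5% → £1.80
Throat lozenges £5.90: OTC medicine → 0% → £0.00
Pair of dumbbells (15 lb) £71.49: athletic equipment → 6.75% → £4.83
Leather boots £275.90: apparel, £175.00 or more → 7% → £19.31
Wooden train set £89.82: children's toys → 6.5% → £5.84
Antacid chews £8.91: OTC medicine → 0% → £0.00
Fishing rod £150.09: athletic equipment → 6.75% → £10.13
Extension cord £13.75: all other goods → 9% → £1.24
Area rug (5x8) £158.66: household furniture → 3.25% → £5.16
Total tax = £2.57 + £1.38 + £2.08 + £1.80 + £4.83 + £19.31 + £5.84 + £10.13 + £1.24 + £5.16 = £54.34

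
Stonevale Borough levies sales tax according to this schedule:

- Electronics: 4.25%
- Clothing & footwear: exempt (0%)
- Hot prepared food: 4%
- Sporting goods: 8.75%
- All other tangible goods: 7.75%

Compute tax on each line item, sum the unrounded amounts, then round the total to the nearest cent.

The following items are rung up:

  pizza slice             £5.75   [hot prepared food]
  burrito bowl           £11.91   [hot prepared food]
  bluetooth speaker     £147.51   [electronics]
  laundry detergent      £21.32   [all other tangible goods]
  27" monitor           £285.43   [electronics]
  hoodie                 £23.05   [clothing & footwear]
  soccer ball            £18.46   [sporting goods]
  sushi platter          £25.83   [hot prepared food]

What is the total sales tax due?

£23.41

Pizza slice £5.75: hot prepared food → 4% → £0.23
Burrito bowl £11.91: hot prepared food → 4% → £0.4764
Bluetooth speaker £147.51: electronics → 4.25% → £6.269175
Laundry detergent £21.32: all other tangible goods → 7.75% → £1.6523
27" monitor £285.43: electronics → 4.25% → £12.130775
Hoodie £23.05: clothing & footwear → 0% → £0.00
Soccer ball £18.46: sporting goods → 8.75% → £1.61525
Sushi platter £25.83: hot prepared food → 4% → £1.0332
Unrounded tax sum = £23.4071 → £23.41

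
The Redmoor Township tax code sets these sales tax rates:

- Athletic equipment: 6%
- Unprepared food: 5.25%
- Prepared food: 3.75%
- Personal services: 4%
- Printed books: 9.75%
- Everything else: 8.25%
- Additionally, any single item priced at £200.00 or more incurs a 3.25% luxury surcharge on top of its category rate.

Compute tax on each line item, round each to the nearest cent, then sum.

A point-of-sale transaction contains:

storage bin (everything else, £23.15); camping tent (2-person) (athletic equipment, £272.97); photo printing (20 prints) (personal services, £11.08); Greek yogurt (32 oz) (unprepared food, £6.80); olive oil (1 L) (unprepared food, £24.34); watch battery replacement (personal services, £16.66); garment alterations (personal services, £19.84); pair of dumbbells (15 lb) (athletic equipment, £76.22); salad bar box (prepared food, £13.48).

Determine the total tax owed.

£35.78

Storage bin £23.15: everything else → 8.25% → £1.91
Camping tent (2-person) £272.97: athletic equipment → 6% + 3.25% surcharge = 9.25% → £25.25
Photo printing (20 prints) £11.08: personal services → 4% → £0.44
Greek yogurt (32 oz) £6.80: unprepared food → 5.25% → £0.36
Olive oil (1 L) £24.34: unprepared food → 5.25% → £1.28
Watch battery replacement £16.66: personal services → 4% → £0.67
Garment alterations £19.84: personal services → 4% → £0.79
Pair of dumbbells (15 lb) £76.22: athletic equipment → 6% → £4.57
Salad bar box £13.48: prepared food → 3.75% → £0.51
Total tax = £1.91 + £25.25 + £0.44 + £0.36 + £1.28 + £0.67 + £0.79 + £4.57 + £0.51 = £35.78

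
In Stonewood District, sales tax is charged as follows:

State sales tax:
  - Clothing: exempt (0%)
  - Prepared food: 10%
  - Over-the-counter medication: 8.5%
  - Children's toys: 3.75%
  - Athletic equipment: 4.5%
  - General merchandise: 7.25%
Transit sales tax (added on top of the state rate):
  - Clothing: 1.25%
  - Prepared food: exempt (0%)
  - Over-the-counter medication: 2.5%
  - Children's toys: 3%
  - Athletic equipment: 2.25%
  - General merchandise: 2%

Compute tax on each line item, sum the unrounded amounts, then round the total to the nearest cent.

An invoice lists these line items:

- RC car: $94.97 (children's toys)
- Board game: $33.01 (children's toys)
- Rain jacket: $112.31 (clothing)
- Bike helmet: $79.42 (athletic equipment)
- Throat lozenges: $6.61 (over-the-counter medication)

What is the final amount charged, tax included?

RC car $94.97: children's toys → 3.75% + 3% transit = 6.75% → $6.410475
Board game $33.01: children's toys → 3.75% + 3% transit = 6.75% → $2.228175
Rain jacket $112.31: clothing → 0% + 1.25% transit = 1.25% → $1.403875
Bike helmet $79.42: athletic equipment → 4.5% + 2.25% transit = 6.75% → $5.36085
Throat lozenges $6.61: over-the-counter medication → 8.5% + 2.5% transit = 11% → $0.7271
Subtotal = $326.32; unrounded tax = $16.130475 → $16.13; total due = $342.45

$342.45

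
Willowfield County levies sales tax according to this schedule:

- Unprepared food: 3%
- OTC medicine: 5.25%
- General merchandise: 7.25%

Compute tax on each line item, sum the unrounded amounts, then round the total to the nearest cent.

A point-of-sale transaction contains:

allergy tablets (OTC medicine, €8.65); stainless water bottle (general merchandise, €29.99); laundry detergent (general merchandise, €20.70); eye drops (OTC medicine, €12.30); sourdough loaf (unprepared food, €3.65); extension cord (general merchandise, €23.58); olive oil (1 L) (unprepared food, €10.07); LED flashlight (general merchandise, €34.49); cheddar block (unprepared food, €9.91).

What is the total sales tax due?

€9.69

Allergy tablets €8.65: OTC medicine → 5.25% → €0.454125
Stainless water bottle €29.99: general merchandise → 7.25% → €2.174275
Laundry detergent €20.70: general merchandise → 7.25% → €1.50075
Eye drops €12.30: OTC medicine → 5.25% → €0.64575
Sourdough loaf €3.65: unprepared food → 3% → €0.1095
Extension cord €23.58: general merchandise → 7.25% → €1.70955
Olive oil (1 L) €10.07: unprepared food → 3% → €0.3021
LED flashlight €34.49: general merchandise → 7.25% → €2.500525
Cheddar block €9.91: unprepared food → 3% → €0.2973
Unrounded tax sum = €9.693875 → €9.69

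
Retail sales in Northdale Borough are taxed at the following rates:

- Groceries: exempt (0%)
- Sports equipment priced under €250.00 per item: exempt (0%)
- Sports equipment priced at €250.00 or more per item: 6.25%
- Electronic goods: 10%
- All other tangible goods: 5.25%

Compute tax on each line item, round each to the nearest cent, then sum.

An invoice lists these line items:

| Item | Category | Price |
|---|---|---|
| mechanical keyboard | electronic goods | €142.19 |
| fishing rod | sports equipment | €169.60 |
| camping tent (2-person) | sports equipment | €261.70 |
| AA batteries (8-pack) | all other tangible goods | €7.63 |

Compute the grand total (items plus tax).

€612.10

Mechanical keyboard €142.19: electronic goods → 10% → €14.22
Fishing rod €169.60: sports equipment, under €250.00 → 0% → €0.00
Camping tent (2-person) €261.70: sports equipment, €250.00 or more → 6.25% → €16.36
AA batteries (8-pack) €7.63: all other tangible goods → 5.25% → €0.40
Subtotal = €581.12; tax = €30.98; total due = €612.10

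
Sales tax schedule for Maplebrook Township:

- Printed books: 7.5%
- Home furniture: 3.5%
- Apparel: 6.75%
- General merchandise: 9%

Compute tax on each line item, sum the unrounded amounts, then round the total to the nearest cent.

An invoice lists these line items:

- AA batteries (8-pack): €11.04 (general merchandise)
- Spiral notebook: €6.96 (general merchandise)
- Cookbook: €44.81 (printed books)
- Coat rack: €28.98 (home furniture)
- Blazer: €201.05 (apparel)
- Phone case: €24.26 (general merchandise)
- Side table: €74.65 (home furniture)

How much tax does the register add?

AA batteries (8-pack) €11.04: general merchandise → 9% → €0.9936
Spiral notebook €6.96: general merchandise → 9% → €0.6264
Cookbook €44.81: printed books → 7.5% → €3.36075
Coat rack €28.98: home furniture → 3.5% → €1.0143
Blazer €201.05: apparel → 6.75% → €13.570875
Phone case €24.26: general merchandise → 9% → €2.1834
Side table €74.65: home furniture → 3.5% → €2.61275
Unrounded tax sum = €24.362075 → €24.36

€24.36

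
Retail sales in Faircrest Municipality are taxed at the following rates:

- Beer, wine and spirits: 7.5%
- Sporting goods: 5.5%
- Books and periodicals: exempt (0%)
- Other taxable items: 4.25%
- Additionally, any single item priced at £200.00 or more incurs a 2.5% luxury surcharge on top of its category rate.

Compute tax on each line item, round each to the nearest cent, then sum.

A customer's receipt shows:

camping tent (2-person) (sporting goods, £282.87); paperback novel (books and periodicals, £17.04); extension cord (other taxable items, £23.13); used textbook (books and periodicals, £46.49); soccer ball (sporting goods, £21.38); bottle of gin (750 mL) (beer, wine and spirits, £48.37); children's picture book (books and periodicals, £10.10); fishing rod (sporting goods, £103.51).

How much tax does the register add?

Camping tent (2-person) £282.87: sporting goods → 5.5% + 2.5% surcharge = 8% → £22.63
Paperback novel £17.04: books and periodicals → 0% → £0.00
Extension cord £23.13: other taxable items → 4.25% → £0.98
Used textbook £46.49: books and periodicals → 0% → £0.00
Soccer ball £21.38: sporting goods → 5.5% → £1.18
Bottle of gin (750 mL) £48.37: beer, wine and spirits → 7.5% → £3.63
Children's picture book £10.10: books and periodicals → 0% → £0.00
Fishing rod £103.51: sporting goods → 5.5% → £5.69
Total tax = £22.63 + £0.98 + £1.18 + £3.63 + £5.69 = £34.11

£34.11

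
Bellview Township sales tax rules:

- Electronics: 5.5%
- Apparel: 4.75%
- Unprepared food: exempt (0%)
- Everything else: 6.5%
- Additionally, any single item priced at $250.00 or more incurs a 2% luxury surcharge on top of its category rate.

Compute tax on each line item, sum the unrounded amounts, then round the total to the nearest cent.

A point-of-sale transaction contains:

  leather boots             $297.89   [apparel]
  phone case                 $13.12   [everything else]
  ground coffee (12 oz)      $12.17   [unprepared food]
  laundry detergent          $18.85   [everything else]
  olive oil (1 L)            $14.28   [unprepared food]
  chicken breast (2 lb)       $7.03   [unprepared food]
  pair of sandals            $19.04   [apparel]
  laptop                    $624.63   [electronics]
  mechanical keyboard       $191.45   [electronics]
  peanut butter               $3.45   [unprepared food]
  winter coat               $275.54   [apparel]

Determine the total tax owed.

Leather boots $297.89: apparel → 4.75% + 2% surcharge = 6.75% → $20.107575
Phone case $13.12: everything else → 6.5% → $0.8528
Ground coffee (12 oz) $12.17: unprepared food → 0% → $0.00
Laundry detergent $18.85: everything else → 6.5% → $1.22525
Olive oil (1 L) $14.28: unprepared food → 0% → $0.00
Chicken breast (2 lb) $7.03: unprepared food → 0% → $0.00
Pair of sandals $19.04: apparel → 4.75% → $0.9044
Laptop $624.63: electronics → 5.5% + 2% surcharge = 7.5% → $46.84725
Mechanical keyboard $191.45: electronics → 5.5% → $10.52975
Peanut butter $3.45: unprepared food → 0% → $0.00
Winter coat $275.54: apparel → 4.75% + 2% surcharge = 6.75% → $18.59895
Unrounded tax sum = $99.065975 → $99.07

$99.07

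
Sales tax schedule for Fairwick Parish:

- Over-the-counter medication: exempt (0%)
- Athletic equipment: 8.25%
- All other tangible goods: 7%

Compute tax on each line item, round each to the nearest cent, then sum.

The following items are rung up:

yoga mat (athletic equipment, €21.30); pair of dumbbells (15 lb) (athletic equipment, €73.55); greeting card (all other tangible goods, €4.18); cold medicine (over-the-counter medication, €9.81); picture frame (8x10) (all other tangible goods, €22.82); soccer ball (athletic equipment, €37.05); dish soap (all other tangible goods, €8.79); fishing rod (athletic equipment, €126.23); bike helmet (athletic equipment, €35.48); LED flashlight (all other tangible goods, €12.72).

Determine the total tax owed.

€27.63

Yoga mat €21.30: athletic equipment → 8.25% → €1.76
Pair of dumbbells (15 lb) €73.55: athletic equipment → 8.25% → €6.07
Greeting card €4.18: all other tangible goods → 7% → €0.29
Cold medicine €9.81: over-the-counter medication → 0% → €0.00
Picture frame (8x10) €22.82: all other tangible goods → 7% → €1.60
Soccer ball €37.05: athletic equipment → 8.25% → €3.06
Dish soap €8.79: all other tangible goods → 7% → €0.62
Fishing rod €126.23: athletic equipment → 8.25% → €10.41
Bike helmet €35.48: athletic equipment → 8.25% → €2.93
LED flashlight €12.72: all other tangible goods → 7% → €0.89
Total tax = €1.76 + €6.07 + €0.29 + €1.60 + €3.06 + €0.62 + €10.41 + €2.93 + €0.89 = €27.63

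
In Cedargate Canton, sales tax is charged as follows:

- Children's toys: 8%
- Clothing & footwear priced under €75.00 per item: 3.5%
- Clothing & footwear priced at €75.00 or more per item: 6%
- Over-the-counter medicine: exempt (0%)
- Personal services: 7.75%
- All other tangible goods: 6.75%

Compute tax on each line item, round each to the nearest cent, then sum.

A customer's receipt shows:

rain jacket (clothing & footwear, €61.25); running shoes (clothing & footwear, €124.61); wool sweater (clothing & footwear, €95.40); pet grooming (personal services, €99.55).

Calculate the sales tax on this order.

€23.06

Rain jacket €61.25: clothing & footwear, under €75.00 → 3.5% → €2.14
Running shoes €124.61: clothing & footwear, €75.00 or more → 6% → €7.48
Wool sweater €95.40: clothing & footwear, €75.00 or more → 6% → €5.72
Pet grooming €99.55: personal services → 7.75% → €7.72
Total tax = €2.14 + €7.48 + €5.72 + €7.72 = €23.06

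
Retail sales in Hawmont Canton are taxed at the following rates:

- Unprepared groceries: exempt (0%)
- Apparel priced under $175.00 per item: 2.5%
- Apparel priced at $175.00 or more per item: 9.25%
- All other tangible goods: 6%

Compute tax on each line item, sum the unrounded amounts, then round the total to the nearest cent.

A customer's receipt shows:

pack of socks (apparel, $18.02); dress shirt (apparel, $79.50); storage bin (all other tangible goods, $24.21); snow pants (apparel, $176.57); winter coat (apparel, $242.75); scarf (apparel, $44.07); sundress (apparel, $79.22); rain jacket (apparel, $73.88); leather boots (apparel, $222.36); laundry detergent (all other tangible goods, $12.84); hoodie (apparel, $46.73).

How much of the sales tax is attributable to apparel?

$67.89

Pack of socks $18.02: apparel, under $175.00 → 2.5% → $0.4505
Dress shirt $79.50: apparel, under $175.00 → 2.5% → $1.9875
Snow pants $176.57: apparel, $175.00 or more → 9.25% → $16.332725
Winter coat $242.75: apparel, $175.00 or more → 9.25% → $22.454375
Scarf $44.07: apparel, under $175.00 → 2.5% → $1.10175
Sundress $79.22: apparel, under $175.00 → 2.5% → $1.9805
Rain jacket $73.88: apparel, under $175.00 → 2.5% → $1.847
Leather boots $222.36: apparel, $175.00 or more → 9.25% → $20.5683
Hoodie $46.73: apparel, under $175.00 → 2.5% → $1.16825
Tax on apparel: unrounded sum = $67.8909 → $67.89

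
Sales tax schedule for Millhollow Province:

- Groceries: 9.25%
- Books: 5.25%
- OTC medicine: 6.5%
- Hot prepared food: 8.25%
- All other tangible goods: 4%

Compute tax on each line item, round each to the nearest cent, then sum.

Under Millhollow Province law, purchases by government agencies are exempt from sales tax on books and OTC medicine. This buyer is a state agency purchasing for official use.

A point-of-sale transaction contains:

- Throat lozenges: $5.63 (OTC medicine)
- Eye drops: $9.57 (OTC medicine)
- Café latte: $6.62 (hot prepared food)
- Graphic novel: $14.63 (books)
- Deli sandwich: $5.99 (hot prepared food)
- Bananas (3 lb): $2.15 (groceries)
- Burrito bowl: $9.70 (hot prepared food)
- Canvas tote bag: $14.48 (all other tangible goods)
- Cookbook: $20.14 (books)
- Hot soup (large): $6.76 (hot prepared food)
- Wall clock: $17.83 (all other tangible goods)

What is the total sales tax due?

$3.89

Throat lozenges $5.63: OTC medicine, buyer-exempt → 0% → $0.00
Eye drops $9.57: OTC medicine, buyer-exempt → 0% → $0.00
Café latte $6.62: hot prepared food → 8.25% → $0.55
Graphic novel $14.63: books, buyer-exempt → 0% → $0.00
Deli sandwich $5.99: hot prepared food → 8.25% → $0.49
Bananas (3 lb) $2.15: groceries → 9.25% → $0.20
Burrito bowl $9.70: hot prepared food → 8.25% → $0.80
Canvas tote bag $14.48: all other tangible goods → 4% → $0.58
Cookbook $20.14: books, buyer-exempt → 0% → $0.00
Hot soup (large) $6.76: hot prepared food → 8.25% → $0.56
Wall clock $17.83: all other tangible goods → 4% → $0.71
Total tax = $0.55 + $0.49 + $0.20 + $0.80 + $0.58 + $0.56 + $0.71 = $3.89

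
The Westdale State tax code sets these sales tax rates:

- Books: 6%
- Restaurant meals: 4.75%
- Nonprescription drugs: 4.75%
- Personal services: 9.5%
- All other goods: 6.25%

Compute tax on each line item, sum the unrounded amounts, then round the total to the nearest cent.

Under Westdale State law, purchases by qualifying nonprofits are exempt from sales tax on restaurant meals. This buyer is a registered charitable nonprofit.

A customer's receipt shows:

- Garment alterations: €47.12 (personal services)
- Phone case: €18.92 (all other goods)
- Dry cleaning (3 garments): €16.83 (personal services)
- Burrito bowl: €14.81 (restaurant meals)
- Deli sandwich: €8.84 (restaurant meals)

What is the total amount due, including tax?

€113.78

Garment alterations €47.12: personal services → 9.5% → €4.4764
Phone case €18.92: all other goods → 6.25% → €1.1825
Dry cleaning (3 garments) €16.83: personal services → 9.5% → €1.59885
Burrito bowl €14.81: restaurant meals, buyer-exempt → 0% → €0.00
Deli sandwich €8.84: restaurant meals, buyer-exempt → 0% → €0.00
Subtotal = €106.52; unrounded tax = €7.25775 → €7.26; total due = €113.78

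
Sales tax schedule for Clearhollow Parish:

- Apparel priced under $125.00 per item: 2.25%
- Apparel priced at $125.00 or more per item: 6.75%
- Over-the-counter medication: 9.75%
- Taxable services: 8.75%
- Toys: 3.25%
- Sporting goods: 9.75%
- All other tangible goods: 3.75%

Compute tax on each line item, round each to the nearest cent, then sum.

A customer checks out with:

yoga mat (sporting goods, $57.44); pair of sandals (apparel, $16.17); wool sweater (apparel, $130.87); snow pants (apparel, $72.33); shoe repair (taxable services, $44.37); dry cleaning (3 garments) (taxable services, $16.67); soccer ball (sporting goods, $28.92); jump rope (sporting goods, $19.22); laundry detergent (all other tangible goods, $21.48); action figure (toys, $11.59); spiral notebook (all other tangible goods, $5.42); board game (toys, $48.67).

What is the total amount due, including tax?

$502.57

Yoga mat $57.44: sporting goods → 9.75% → $5.60
Pair of sandals $16.17: apparel, under $125.00 → 2.25% → $0.36
Wool sweater $130.87: apparel, $125.00 or more → 6.75% → $8.83
Snow pants $72.33: apparel, under $125.00 → 2.25% → $1.63
Shoe repair $44.37: taxable services → 8.75% → $3.88
Dry cleaning (3 garments) $16.67: taxable services → 8.75% → $1.46
Soccer ball $28.92: sporting goods → 9.75% → $2.82
Jump rope $19.22: sporting goods → 9.75% → $1.87
Laundry detergent $21.48: all other tangible goods → 3.75% → $0.81
Action figure $11.59: toys → 3.25% → $0.38
Spiral notebook $5.42: all other tangible goods → 3.75% → $0.20
Board game $48.67: toys → 3.25% → $1.58
Subtotal = $473.15; tax = $29.42; total due = $502.57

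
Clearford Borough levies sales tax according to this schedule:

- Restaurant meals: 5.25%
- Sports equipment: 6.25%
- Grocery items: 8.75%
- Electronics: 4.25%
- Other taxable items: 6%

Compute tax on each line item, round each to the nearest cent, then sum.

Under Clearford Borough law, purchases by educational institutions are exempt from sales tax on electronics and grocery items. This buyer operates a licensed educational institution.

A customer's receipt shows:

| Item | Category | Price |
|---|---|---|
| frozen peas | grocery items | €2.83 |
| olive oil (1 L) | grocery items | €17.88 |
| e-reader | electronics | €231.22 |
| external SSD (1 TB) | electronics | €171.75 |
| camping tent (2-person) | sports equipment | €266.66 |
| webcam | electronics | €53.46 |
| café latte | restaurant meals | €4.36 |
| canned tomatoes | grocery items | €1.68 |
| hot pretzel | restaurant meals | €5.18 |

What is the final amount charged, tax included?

Frozen peas €2.83: grocery items, buyer-exempt → 0% → €0.00
Olive oil (1 L) €17.88: grocery items, buyer-exempt → 0% → €0.00
E-reader €231.22: electronics, buyer-exempt → 0% → €0.00
External SSD (1 TB) €171.75: electronics, buyer-exempt → 0% → €0.00
Camping tent (2-person) €266.66: sports equipment → 6.25% → €16.67
Webcam €53.46: electronics, buyer-exempt → 0% → €0.00
Café latte €4.36: restaurant meals → 5.25% → €0.23
Canned tomatoes €1.68: grocery items, buyer-exempt → 0% → €0.00
Hot pretzel €5.18: restaurant meals → 5.25% → €0.27
Subtotal = €755.02; tax = €17.17; total due = €772.19

€772.19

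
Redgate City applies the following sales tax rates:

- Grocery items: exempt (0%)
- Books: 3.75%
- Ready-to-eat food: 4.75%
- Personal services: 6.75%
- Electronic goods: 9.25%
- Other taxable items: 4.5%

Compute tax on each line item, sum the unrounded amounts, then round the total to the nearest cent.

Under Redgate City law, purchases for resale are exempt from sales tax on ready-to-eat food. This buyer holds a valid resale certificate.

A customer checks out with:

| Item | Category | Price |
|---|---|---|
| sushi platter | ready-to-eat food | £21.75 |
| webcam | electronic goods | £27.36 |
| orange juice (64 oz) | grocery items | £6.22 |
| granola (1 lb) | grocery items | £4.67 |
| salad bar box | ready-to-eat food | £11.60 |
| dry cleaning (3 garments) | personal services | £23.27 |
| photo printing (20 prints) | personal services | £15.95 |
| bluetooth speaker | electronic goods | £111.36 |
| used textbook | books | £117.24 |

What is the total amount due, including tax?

Sushi platter £21.75: ready-to-eat food, buyer-exempt → 0% → £0.00
Webcam £27.36: electronic goods → 9.25% → £2.5308
Orange juice (64 oz) £6.22: grocery items → 0% → £0.00
Granola (1 lb) £4.67: grocery items → 0% → £0.00
Salad bar box £11.60: ready-to-eat food, buyer-exempt → 0% → £0.00
Dry cleaning (3 garments) £23.27: personal services → 6.75% → £1.570725
Photo printing (20 prints) £15.95: personal services → 6.75% → £1.076625
Bluetooth speaker £111.36: electronic goods → 9.25% → £10.3008
Used textbook £117.24: books → 3.75% → £4.3965
Subtotal = £339.42; unrounded tax = £19.87545 → £19.88; total due = £359.30

£359.30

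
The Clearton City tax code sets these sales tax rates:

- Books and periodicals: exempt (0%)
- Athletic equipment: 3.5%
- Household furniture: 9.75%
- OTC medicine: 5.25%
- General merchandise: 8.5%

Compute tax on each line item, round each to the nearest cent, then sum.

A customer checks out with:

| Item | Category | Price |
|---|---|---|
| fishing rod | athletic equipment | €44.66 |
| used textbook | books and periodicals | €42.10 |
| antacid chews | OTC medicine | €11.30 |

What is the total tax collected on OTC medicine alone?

€0.59

Antacid chews €11.30: OTC medicine → 5.25% → €0.59
Tax on OTC medicine = €0.59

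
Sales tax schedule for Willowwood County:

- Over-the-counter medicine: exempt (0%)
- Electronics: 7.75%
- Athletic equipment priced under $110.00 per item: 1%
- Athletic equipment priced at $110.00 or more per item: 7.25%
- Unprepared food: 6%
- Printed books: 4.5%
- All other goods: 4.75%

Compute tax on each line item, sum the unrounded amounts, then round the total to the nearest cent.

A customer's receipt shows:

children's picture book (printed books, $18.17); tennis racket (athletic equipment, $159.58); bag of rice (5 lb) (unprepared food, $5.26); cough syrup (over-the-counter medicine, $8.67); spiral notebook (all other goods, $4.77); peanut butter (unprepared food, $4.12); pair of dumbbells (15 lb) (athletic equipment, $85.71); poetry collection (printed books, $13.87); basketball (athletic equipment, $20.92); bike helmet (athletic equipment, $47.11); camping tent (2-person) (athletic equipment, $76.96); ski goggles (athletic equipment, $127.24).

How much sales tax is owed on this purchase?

Children's picture book $18.17: printed books → 4.5% → $0.81765
Tennis racket $159.58: athletic equipment, $110.00 or more → 7.25% → $11.56955
Bag of rice (5 lb) $5.26: unprepared food → 6% → $0.3156
Cough syrup $8.67: over-the-counter medicine → 0% → $0.00
Spiral notebook $4.77: all other goods → 4.75% → $0.226575
Peanut butter $4.12: unprepared food → 6% → $0.2472
Pair of dumbbells (15 lb) $85.71: athletic equipment, under $110.00 → 1% → $0.8571
Poetry collection $13.87: printed books → 4.5% → $0.62415
Basketball $20.92: athletic equipment, under $110.00 → 1% → $0.2092
Bike helmet $47.11: athletic equipment, under $110.00 → 1% → $0.4711
Camping tent (2-person) $76.96: athletic equipment, under $110.00 → 1% → $0.7696
Ski goggles $127.24: athletic equipment, $110.00 or more → 7.25% → $9.2249
Unrounded tax sum = $25.332625 → $25.33

$25.33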